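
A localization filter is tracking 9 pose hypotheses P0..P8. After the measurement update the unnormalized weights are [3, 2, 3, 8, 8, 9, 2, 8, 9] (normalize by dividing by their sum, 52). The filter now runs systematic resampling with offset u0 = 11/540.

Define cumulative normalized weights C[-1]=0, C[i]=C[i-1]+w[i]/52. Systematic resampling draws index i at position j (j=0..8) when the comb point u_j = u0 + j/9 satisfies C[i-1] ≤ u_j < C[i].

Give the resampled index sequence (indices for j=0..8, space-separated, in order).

C = [3/52, 5/52, 2/13, 4/13, 6/13, 33/52, 35/52, 43/52, 1]
j=0: u_0=11/540 ∈ [0, 3/52) → index 0
j=1: u_1=71/540 ∈ [5/52, 2/13) → index 2
j=2: u_2=131/540 ∈ [2/13, 4/13) → index 3
j=3: u_3=191/540 ∈ [4/13, 6/13) → index 4
j=4: u_4=251/540 ∈ [6/13, 33/52) → index 5
j=5: u_5=311/540 ∈ [6/13, 33/52) → index 5
j=6: u_6=371/540 ∈ [35/52, 43/52) → index 7
j=7: u_7=431/540 ∈ [35/52, 43/52) → index 7
j=8: u_8=491/540 ∈ [43/52, 1) → index 8

0 2 3 4 5 5 7 7 8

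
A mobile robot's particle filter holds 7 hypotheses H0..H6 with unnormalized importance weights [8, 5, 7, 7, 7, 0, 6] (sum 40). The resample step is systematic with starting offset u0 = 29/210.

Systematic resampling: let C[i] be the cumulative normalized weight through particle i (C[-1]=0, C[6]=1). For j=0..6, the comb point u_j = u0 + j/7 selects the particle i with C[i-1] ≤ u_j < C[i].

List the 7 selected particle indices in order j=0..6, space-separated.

C = [1/5, 13/40, 1/2, 27/40, 17/20, 17/20, 1]
j=0: u_0=29/210 ∈ [0, 1/5) → index 0
j=1: u_1=59/210 ∈ [1/5, 13/40) → index 1
j=2: u_2=89/210 ∈ [13/40, 1/2) → index 2
j=3: u_3=17/30 ∈ [1/2, 27/40) → index 3
j=4: u_4=149/210 ∈ [27/40, 17/20) → index 4
j=5: u_5=179/210 ∈ [17/20, 1) → index 6
j=6: u_6=209/210 ∈ [17/20, 1) → index 6

0 1 2 3 4 6 6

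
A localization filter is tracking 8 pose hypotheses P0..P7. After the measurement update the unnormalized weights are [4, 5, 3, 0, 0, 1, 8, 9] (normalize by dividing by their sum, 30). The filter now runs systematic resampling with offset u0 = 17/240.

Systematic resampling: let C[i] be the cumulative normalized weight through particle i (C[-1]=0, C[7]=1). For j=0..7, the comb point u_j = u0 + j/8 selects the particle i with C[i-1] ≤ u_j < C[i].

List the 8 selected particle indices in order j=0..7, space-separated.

0 1 2 6 6 6 7 7

C = [2/15, 3/10, 2/5, 2/5, 2/5, 13/30, 7/10, 1]
j=0: u_0=17/240 ∈ [0, 2/15) → index 0
j=1: u_1=47/240 ∈ [2/15, 3/10) → index 1
j=2: u_2=77/240 ∈ [3/10, 2/5) → index 2
j=3: u_3=107/240 ∈ [13/30, 7/10) → index 6
j=4: u_4=137/240 ∈ [13/30, 7/10) → index 6
j=5: u_5=167/240 ∈ [13/30, 7/10) → index 6
j=6: u_6=197/240 ∈ [7/10, 1) → index 7
j=7: u_7=227/240 ∈ [7/10, 1) → index 7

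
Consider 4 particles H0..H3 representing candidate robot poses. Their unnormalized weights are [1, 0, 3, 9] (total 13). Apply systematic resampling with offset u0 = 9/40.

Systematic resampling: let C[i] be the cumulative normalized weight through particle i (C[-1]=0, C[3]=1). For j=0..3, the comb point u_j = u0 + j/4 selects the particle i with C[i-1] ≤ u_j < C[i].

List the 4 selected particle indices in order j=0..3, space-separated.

C = [1/13, 1/13, 4/13, 1]
j=0: u_0=9/40 ∈ [1/13, 4/13) → index 2
j=1: u_1=19/40 ∈ [4/13, 1) → index 3
j=2: u_2=29/40 ∈ [4/13, 1) → index 3
j=3: u_3=39/40 ∈ [4/13, 1) → index 3

2 3 3 3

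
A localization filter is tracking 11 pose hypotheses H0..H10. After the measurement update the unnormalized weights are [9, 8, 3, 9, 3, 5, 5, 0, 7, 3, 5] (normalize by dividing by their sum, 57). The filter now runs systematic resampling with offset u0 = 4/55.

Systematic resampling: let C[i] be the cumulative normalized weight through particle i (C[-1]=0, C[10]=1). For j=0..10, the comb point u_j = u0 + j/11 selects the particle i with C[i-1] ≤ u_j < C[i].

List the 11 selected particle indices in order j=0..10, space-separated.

C = [3/19, 17/57, 20/57, 29/57, 32/57, 37/57, 14/19, 14/19, 49/57, 52/57, 1]
j=0: u_0=4/55 ∈ [0, 3/19) → index 0
j=1: u_1=9/55 ∈ [3/19, 17/57) → index 1
j=2: u_2=14/55 ∈ [3/19, 17/57) → index 1
j=3: u_3=19/55 ∈ [17/57, 20/57) → index 2
j=4: u_4=24/55 ∈ [20/57, 29/57) → index 3
j=5: u_5=29/55 ∈ [29/57, 32/57) → index 4
j=6: u_6=34/55 ∈ [32/57, 37/57) → index 5
j=7: u_7=39/55 ∈ [37/57, 14/19) → index 6
j=8: u_8=4/5 ∈ [14/19, 49/57) → index 8
j=9: u_9=49/55 ∈ [49/57, 52/57) → index 9
j=10: u_10=54/55 ∈ [52/57, 1) → index 10

0 1 1 2 3 4 5 6 8 9 10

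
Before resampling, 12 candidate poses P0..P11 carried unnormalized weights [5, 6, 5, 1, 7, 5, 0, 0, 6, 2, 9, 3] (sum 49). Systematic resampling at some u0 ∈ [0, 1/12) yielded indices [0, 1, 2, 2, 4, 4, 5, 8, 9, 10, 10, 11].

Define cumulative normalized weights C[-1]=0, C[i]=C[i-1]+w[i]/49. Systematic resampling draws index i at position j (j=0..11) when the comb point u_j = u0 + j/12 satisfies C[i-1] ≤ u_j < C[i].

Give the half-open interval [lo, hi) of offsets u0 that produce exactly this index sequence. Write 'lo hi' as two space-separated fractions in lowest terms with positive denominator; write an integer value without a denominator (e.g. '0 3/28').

C = [5/49, 11/49, 16/49, 17/49, 24/49, 29/49, 29/49, 29/49, 5/7, 37/49, 46/49, 1]
j=0 picked index 0: u0 ∈ [0, 5/49)
j=1 picked index 1: u0 ∈ [11/588, 83/588)
j=2 picked index 2: u0 ∈ [17/294, 47/294)
j=3 picked index 2: u0 ∈ [-5/196, 15/196)
j=4 picked index 4: u0 ∈ [2/147, 23/147)
j=5 picked index 4: u0 ∈ [-41/588, 43/588)
j=6 picked index 5: u0 ∈ [-1/98, 9/98)
j=7 picked index 8: u0 ∈ [5/588, 11/84)
j=8 picked index 9: u0 ∈ [1/21, 13/147)
j=9 picked index 10: u0 ∈ [1/196, 37/196)
j=10 picked index 10: u0 ∈ [-23/294, 31/294)
j=11 picked index 11: u0 ∈ [13/588, 1/12)
intersection: [17/294, 43/588)

17/294 43/588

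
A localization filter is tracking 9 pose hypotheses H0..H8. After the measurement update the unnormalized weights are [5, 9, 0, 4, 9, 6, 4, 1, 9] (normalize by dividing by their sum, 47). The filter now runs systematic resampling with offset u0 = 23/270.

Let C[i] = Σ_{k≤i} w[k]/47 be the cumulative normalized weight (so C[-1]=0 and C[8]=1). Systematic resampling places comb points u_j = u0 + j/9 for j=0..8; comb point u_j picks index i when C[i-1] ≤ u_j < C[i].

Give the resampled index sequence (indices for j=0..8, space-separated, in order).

C = [5/47, 14/47, 14/47, 18/47, 27/47, 33/47, 37/47, 38/47, 1]
j=0: u_0=23/270 ∈ [0, 5/47) → index 0
j=1: u_1=53/270 ∈ [5/47, 14/47) → index 1
j=2: u_2=83/270 ∈ [14/47, 18/47) → index 3
j=3: u_3=113/270 ∈ [18/47, 27/47) → index 4
j=4: u_4=143/270 ∈ [18/47, 27/47) → index 4
j=5: u_5=173/270 ∈ [27/47, 33/47) → index 5
j=6: u_6=203/270 ∈ [33/47, 37/47) → index 6
j=7: u_7=233/270 ∈ [38/47, 1) → index 8
j=8: u_8=263/270 ∈ [38/47, 1) → index 8

0 1 3 4 4 5 6 8 8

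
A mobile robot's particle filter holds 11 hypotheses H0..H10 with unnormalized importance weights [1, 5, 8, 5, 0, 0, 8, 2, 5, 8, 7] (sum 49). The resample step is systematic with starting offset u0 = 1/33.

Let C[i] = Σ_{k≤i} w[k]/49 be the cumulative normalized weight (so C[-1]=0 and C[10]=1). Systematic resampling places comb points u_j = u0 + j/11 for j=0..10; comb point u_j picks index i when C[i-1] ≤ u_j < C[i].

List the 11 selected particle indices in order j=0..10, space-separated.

1 1 2 3 6 6 7 8 9 9 10

C = [1/49, 6/49, 2/7, 19/49, 19/49, 19/49, 27/49, 29/49, 34/49, 6/7, 1]
j=0: u_0=1/33 ∈ [1/49, 6/49) → index 1
j=1: u_1=4/33 ∈ [1/49, 6/49) → index 1
j=2: u_2=7/33 ∈ [6/49, 2/7) → index 2
j=3: u_3=10/33 ∈ [2/7, 19/49) → index 3
j=4: u_4=13/33 ∈ [19/49, 27/49) → index 6
j=5: u_5=16/33 ∈ [19/49, 27/49) → index 6
j=6: u_6=19/33 ∈ [27/49, 29/49) → index 7
j=7: u_7=2/3 ∈ [29/49, 34/49) → index 8
j=8: u_8=25/33 ∈ [34/49, 6/7) → index 9
j=9: u_9=28/33 ∈ [34/49, 6/7) → index 9
j=10: u_10=31/33 ∈ [6/7, 1) → index 10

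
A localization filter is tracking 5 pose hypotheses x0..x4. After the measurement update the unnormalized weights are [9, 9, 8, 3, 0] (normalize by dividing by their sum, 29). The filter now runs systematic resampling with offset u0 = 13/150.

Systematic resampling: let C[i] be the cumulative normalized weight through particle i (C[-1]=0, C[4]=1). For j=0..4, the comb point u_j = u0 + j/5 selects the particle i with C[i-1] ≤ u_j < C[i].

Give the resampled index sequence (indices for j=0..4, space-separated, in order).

0 0 1 2 2

C = [9/29, 18/29, 26/29, 1, 1]
j=0: u_0=13/150 ∈ [0, 9/29) → index 0
j=1: u_1=43/150 ∈ [0, 9/29) → index 0
j=2: u_2=73/150 ∈ [9/29, 18/29) → index 1
j=3: u_3=103/150 ∈ [18/29, 26/29) → index 2
j=4: u_4=133/150 ∈ [18/29, 26/29) → index 2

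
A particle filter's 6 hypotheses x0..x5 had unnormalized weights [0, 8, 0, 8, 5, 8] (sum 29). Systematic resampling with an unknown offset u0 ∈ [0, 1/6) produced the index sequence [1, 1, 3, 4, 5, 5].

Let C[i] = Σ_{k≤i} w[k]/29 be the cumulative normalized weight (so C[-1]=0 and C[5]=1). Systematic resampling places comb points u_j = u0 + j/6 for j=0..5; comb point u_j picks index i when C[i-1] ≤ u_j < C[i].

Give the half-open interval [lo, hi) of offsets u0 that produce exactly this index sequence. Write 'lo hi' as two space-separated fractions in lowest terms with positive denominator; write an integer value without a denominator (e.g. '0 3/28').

5/87 19/174

C = [0, 8/29, 8/29, 16/29, 21/29, 1]
j=0 picked index 1: u0 ∈ [0, 8/29)
j=1 picked index 1: u0 ∈ [-1/6, 19/174)
j=2 picked index 3: u0 ∈ [-5/87, 19/87)
j=3 picked index 4: u0 ∈ [3/58, 13/58)
j=4 picked index 5: u0 ∈ [5/87, 1/3)
j=5 picked index 5: u0 ∈ [-19/174, 1/6)
intersection: [5/87, 19/174)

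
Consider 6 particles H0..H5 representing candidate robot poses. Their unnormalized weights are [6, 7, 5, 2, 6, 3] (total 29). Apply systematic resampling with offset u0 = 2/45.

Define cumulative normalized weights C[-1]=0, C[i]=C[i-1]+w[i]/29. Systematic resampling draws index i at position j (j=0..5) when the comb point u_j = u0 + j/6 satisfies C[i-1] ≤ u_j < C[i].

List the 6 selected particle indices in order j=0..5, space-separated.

0 1 1 2 4 4

C = [6/29, 13/29, 18/29, 20/29, 26/29, 1]
j=0: u_0=2/45 ∈ [0, 6/29) → index 0
j=1: u_1=19/90 ∈ [6/29, 13/29) → index 1
j=2: u_2=17/45 ∈ [6/29, 13/29) → index 1
j=3: u_3=49/90 ∈ [13/29, 18/29) → index 2
j=4: u_4=32/45 ∈ [20/29, 26/29) → index 4
j=5: u_5=79/90 ∈ [20/29, 26/29) → index 4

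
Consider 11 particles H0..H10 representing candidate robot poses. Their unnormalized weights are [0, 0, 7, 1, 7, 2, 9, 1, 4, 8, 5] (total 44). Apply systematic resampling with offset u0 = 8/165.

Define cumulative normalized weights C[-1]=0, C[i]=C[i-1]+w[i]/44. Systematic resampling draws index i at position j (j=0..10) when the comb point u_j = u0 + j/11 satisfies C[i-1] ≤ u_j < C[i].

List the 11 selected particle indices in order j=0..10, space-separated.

C = [0, 0, 7/44, 2/11, 15/44, 17/44, 13/22, 27/44, 31/44, 39/44, 1]
j=0: u_0=8/165 ∈ [0, 7/44) → index 2
j=1: u_1=23/165 ∈ [0, 7/44) → index 2
j=2: u_2=38/165 ∈ [2/11, 15/44) → index 4
j=3: u_3=53/165 ∈ [2/11, 15/44) → index 4
j=4: u_4=68/165 ∈ [17/44, 13/22) → index 6
j=5: u_5=83/165 ∈ [17/44, 13/22) → index 6
j=6: u_6=98/165 ∈ [13/22, 27/44) → index 7
j=7: u_7=113/165 ∈ [27/44, 31/44) → index 8
j=8: u_8=128/165 ∈ [31/44, 39/44) → index 9
j=9: u_9=13/15 ∈ [31/44, 39/44) → index 9
j=10: u_10=158/165 ∈ [39/44, 1) → index 10

2 2 4 4 6 6 7 8 9 9 10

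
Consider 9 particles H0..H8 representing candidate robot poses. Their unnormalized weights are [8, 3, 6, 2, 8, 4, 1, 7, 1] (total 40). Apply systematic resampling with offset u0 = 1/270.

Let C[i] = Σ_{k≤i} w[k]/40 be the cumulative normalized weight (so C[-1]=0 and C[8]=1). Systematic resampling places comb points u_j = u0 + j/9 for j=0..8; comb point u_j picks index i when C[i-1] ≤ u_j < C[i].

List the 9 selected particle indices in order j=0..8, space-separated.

0 0 1 2 3 4 4 6 7

C = [1/5, 11/40, 17/40, 19/40, 27/40, 31/40, 4/5, 39/40, 1]
j=0: u_0=1/270 ∈ [0, 1/5) → index 0
j=1: u_1=31/270 ∈ [0, 1/5) → index 0
j=2: u_2=61/270 ∈ [1/5, 11/40) → index 1
j=3: u_3=91/270 ∈ [11/40, 17/40) → index 2
j=4: u_4=121/270 ∈ [17/40, 19/40) → index 3
j=5: u_5=151/270 ∈ [19/40, 27/40) → index 4
j=6: u_6=181/270 ∈ [19/40, 27/40) → index 4
j=7: u_7=211/270 ∈ [31/40, 4/5) → index 6
j=8: u_8=241/270 ∈ [4/5, 39/40) → index 7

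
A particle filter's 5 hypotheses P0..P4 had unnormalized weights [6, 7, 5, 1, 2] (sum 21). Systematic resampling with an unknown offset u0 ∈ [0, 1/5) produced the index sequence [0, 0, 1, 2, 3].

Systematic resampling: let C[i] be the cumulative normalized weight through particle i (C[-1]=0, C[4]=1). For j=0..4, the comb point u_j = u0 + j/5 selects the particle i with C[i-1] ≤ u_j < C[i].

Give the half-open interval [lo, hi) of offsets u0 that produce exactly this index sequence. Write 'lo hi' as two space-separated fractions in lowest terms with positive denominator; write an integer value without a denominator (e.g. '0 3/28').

2/35 3/35

C = [2/7, 13/21, 6/7, 19/21, 1]
j=0 picked index 0: u0 ∈ [0, 2/7)
j=1 picked index 0: u0 ∈ [-1/5, 3/35)
j=2 picked index 1: u0 ∈ [-4/35, 23/105)
j=3 picked index 2: u0 ∈ [2/105, 9/35)
j=4 picked index 3: u0 ∈ [2/35, 11/105)
intersection: [2/35, 3/35)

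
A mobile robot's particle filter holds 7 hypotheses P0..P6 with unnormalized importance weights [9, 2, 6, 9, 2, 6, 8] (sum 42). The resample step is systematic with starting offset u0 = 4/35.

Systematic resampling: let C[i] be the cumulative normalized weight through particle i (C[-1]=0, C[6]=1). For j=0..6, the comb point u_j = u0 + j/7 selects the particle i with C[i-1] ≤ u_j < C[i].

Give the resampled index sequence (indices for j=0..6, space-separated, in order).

C = [3/14, 11/42, 17/42, 13/21, 2/3, 17/21, 1]
j=0: u_0=4/35 ∈ [0, 3/14) → index 0
j=1: u_1=9/35 ∈ [3/14, 11/42) → index 1
j=2: u_2=2/5 ∈ [11/42, 17/42) → index 2
j=3: u_3=19/35 ∈ [17/42, 13/21) → index 3
j=4: u_4=24/35 ∈ [2/3, 17/21) → index 5
j=5: u_5=29/35 ∈ [17/21, 1) → index 6
j=6: u_6=34/35 ∈ [17/21, 1) → index 6

0 1 2 3 5 6 6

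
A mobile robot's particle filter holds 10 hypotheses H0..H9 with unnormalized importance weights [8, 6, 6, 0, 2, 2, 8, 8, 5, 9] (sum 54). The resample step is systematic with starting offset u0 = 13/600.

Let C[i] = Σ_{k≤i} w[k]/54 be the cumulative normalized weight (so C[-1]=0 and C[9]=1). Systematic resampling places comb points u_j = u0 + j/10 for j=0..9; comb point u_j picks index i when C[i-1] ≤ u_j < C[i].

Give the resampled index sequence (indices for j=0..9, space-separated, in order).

0 0 1 2 5 6 7 7 8 9

C = [4/27, 7/27, 10/27, 10/27, 11/27, 4/9, 16/27, 20/27, 5/6, 1]
j=0: u_0=13/600 ∈ [0, 4/27) → index 0
j=1: u_1=73/600 ∈ [0, 4/27) → index 0
j=2: u_2=133/600 ∈ [4/27, 7/27) → index 1
j=3: u_3=193/600 ∈ [7/27, 10/27) → index 2
j=4: u_4=253/600 ∈ [11/27, 4/9) → index 5
j=5: u_5=313/600 ∈ [4/9, 16/27) → index 6
j=6: u_6=373/600 ∈ [16/27, 20/27) → index 7
j=7: u_7=433/600 ∈ [16/27, 20/27) → index 7
j=8: u_8=493/600 ∈ [20/27, 5/6) → index 8
j=9: u_9=553/600 ∈ [5/6, 1) → index 9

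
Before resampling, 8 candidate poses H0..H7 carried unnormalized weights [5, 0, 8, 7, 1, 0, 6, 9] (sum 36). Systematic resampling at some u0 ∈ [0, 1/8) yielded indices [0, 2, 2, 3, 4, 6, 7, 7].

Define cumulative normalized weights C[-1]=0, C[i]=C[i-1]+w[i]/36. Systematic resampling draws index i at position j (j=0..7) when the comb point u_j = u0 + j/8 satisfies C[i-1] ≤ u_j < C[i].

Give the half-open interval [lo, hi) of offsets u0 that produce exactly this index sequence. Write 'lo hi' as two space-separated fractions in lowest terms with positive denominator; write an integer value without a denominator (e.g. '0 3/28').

1/18 1/12

C = [5/36, 5/36, 13/36, 5/9, 7/12, 7/12, 3/4, 1]
j=0 picked index 0: u0 ∈ [0, 5/36)
j=1 picked index 2: u0 ∈ [1/72, 17/72)
j=2 picked index 2: u0 ∈ [-1/9, 1/9)
j=3 picked index 3: u0 ∈ [-1/72, 13/72)
j=4 picked index 4: u0 ∈ [1/18, 1/12)
j=5 picked index 6: u0 ∈ [-1/24, 1/8)
j=6 picked index 7: u0 ∈ [0, 1/4)
j=7 picked index 7: u0 ∈ [-1/8, 1/8)
intersection: [1/18, 1/12)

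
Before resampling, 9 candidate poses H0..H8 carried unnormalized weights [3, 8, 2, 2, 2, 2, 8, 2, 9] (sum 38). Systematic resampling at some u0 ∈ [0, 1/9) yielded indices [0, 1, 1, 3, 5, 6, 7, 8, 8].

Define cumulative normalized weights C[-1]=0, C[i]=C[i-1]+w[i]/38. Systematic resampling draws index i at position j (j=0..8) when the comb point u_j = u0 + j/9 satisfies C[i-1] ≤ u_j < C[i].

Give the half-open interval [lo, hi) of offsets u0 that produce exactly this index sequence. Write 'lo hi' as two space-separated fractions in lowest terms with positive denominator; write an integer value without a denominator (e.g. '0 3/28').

5/114 1/18

C = [3/38, 11/38, 13/38, 15/38, 17/38, 1/2, 27/38, 29/38, 1]
j=0 picked index 0: u0 ∈ [0, 3/38)
j=1 picked index 1: u0 ∈ [-11/342, 61/342)
j=2 picked index 1: u0 ∈ [-49/342, 23/342)
j=3 picked index 3: u0 ∈ [1/114, 7/114)
j=4 picked index 5: u0 ∈ [1/342, 1/18)
j=5 picked index 6: u0 ∈ [-1/18, 53/342)
j=6 picked index 7: u0 ∈ [5/114, 11/114)
j=7 picked index 8: u0 ∈ [-5/342, 2/9)
j=8 picked index 8: u0 ∈ [-43/342, 1/9)
intersection: [5/114, 1/18)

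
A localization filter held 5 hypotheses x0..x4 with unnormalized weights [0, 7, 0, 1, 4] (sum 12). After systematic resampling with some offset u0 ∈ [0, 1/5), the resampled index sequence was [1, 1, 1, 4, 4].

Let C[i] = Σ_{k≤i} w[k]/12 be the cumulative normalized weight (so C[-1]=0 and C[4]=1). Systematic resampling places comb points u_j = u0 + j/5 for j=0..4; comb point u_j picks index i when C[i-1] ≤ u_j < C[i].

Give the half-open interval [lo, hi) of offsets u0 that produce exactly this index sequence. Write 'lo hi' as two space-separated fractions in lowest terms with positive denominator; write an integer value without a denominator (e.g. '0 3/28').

1/15 11/60

C = [0, 7/12, 7/12, 2/3, 1]
j=0 picked index 1: u0 ∈ [0, 7/12)
j=1 picked index 1: u0 ∈ [-1/5, 23/60)
j=2 picked index 1: u0 ∈ [-2/5, 11/60)
j=3 picked index 4: u0 ∈ [1/15, 2/5)
j=4 picked index 4: u0 ∈ [-2/15, 1/5)
intersection: [1/15, 11/60)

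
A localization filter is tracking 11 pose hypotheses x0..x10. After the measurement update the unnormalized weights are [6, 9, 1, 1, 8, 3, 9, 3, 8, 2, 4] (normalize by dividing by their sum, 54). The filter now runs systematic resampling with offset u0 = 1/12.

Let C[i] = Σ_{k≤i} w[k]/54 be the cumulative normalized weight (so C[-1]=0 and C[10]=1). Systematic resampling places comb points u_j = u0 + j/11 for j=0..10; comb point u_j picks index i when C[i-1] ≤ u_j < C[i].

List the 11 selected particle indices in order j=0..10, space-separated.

0 1 1 4 4 6 6 7 8 9 10

C = [1/9, 5/18, 8/27, 17/54, 25/54, 14/27, 37/54, 20/27, 8/9, 25/27, 1]
j=0: u_0=1/12 ∈ [0, 1/9) → index 0
j=1: u_1=23/132 ∈ [1/9, 5/18) → index 1
j=2: u_2=35/132 ∈ [1/9, 5/18) → index 1
j=3: u_3=47/132 ∈ [17/54, 25/54) → index 4
j=4: u_4=59/132 ∈ [17/54, 25/54) → index 4
j=5: u_5=71/132 ∈ [14/27, 37/54) → index 6
j=6: u_6=83/132 ∈ [14/27, 37/54) → index 6
j=7: u_7=95/132 ∈ [37/54, 20/27) → index 7
j=8: u_8=107/132 ∈ [20/27, 8/9) → index 8
j=9: u_9=119/132 ∈ [8/9, 25/27) → index 9
j=10: u_10=131/132 ∈ [25/27, 1) → index 10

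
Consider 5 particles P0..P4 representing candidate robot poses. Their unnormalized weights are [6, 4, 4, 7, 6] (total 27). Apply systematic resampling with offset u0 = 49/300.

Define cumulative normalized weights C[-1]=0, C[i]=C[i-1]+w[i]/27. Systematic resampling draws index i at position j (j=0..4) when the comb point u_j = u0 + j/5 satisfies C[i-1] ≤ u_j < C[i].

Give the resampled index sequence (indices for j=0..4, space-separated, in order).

C = [2/9, 10/27, 14/27, 7/9, 1]
j=0: u_0=49/300 ∈ [0, 2/9) → index 0
j=1: u_1=109/300 ∈ [2/9, 10/27) → index 1
j=2: u_2=169/300 ∈ [14/27, 7/9) → index 3
j=3: u_3=229/300 ∈ [14/27, 7/9) → index 3
j=4: u_4=289/300 ∈ [7/9, 1) → index 4

0 1 3 3 4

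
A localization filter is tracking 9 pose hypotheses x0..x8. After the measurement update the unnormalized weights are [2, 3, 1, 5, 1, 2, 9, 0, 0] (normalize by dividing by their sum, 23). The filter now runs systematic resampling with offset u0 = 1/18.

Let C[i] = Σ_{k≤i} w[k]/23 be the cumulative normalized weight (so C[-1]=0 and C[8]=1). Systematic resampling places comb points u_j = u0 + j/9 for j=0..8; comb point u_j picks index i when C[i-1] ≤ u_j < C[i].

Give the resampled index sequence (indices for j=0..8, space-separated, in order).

C = [2/23, 5/23, 6/23, 11/23, 12/23, 14/23, 1, 1, 1]
j=0: u_0=1/18 ∈ [0, 2/23) → index 0
j=1: u_1=1/6 ∈ [2/23, 5/23) → index 1
j=2: u_2=5/18 ∈ [6/23, 11/23) → index 3
j=3: u_3=7/18 ∈ [6/23, 11/23) → index 3
j=4: u_4=1/2 ∈ [11/23, 12/23) → index 4
j=5: u_5=11/18 ∈ [14/23, 1) → index 6
j=6: u_6=13/18 ∈ [14/23, 1) → index 6
j=7: u_7=5/6 ∈ [14/23, 1) → index 6
j=8: u_8=17/18 ∈ [14/23, 1) → index 6

0 1 3 3 4 6 6 6 6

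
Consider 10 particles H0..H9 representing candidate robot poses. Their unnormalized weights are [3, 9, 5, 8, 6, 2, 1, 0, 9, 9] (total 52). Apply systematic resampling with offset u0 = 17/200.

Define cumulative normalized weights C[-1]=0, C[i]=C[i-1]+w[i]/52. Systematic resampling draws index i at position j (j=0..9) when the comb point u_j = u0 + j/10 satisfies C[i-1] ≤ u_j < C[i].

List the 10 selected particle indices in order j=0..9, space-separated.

1 1 2 3 4 4 8 8 9 9

C = [3/52, 3/13, 17/52, 25/52, 31/52, 33/52, 17/26, 17/26, 43/52, 1]
j=0: u_0=17/200 ∈ [3/52, 3/13) → index 1
j=1: u_1=37/200 ∈ [3/52, 3/13) → index 1
j=2: u_2=57/200 ∈ [3/13, 17/52) → index 2
j=3: u_3=77/200 ∈ [17/52, 25/52) → index 3
j=4: u_4=97/200 ∈ [25/52, 31/52) → index 4
j=5: u_5=117/200 ∈ [25/52, 31/52) → index 4
j=6: u_6=137/200 ∈ [17/26, 43/52) → index 8
j=7: u_7=157/200 ∈ [17/26, 43/52) → index 8
j=8: u_8=177/200 ∈ [43/52, 1) → index 9
j=9: u_9=197/200 ∈ [43/52, 1) → index 9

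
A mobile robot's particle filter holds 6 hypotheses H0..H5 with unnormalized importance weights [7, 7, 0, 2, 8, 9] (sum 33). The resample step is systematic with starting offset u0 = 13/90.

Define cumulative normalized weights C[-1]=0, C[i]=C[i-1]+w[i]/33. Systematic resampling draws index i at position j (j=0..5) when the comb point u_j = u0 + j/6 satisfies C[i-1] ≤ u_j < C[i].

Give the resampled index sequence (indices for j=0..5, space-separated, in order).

C = [7/33, 14/33, 14/33, 16/33, 8/11, 1]
j=0: u_0=13/90 ∈ [0, 7/33) → index 0
j=1: u_1=14/45 ∈ [7/33, 14/33) → index 1
j=2: u_2=43/90 ∈ [14/33, 16/33) → index 3
j=3: u_3=29/45 ∈ [16/33, 8/11) → index 4
j=4: u_4=73/90 ∈ [8/11, 1) → index 5
j=5: u_5=44/45 ∈ [8/11, 1) → index 5

0 1 3 4 5 5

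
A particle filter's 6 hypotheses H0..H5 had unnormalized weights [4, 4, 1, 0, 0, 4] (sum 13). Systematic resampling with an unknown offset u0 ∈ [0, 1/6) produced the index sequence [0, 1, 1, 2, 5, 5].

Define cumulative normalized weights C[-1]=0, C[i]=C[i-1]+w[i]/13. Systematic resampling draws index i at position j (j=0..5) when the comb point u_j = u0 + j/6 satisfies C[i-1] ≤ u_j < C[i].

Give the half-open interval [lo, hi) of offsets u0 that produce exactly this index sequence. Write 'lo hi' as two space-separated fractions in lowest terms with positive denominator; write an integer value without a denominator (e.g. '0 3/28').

11/78 1/6

C = [4/13, 8/13, 9/13, 9/13, 9/13, 1]
j=0 picked index 0: u0 ∈ [0, 4/13)
j=1 picked index 1: u0 ∈ [11/78, 35/78)
j=2 picked index 1: u0 ∈ [-1/39, 11/39)
j=3 picked index 2: u0 ∈ [3/26, 5/26)
j=4 picked index 5: u0 ∈ [1/39, 1/3)
j=5 picked index 5: u0 ∈ [-11/78, 1/6)
intersection: [11/78, 1/6)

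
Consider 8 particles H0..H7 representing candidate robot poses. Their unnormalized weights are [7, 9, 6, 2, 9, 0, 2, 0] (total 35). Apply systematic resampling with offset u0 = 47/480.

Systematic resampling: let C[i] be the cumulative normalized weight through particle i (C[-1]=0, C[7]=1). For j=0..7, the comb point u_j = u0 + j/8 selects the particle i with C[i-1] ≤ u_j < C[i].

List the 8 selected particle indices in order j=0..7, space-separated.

C = [1/5, 16/35, 22/35, 24/35, 33/35, 33/35, 1, 1]
j=0: u_0=47/480 ∈ [0, 1/5) → index 0
j=1: u_1=107/480 ∈ [1/5, 16/35) → index 1
j=2: u_2=167/480 ∈ [1/5, 16/35) → index 1
j=3: u_3=227/480 ∈ [16/35, 22/35) → index 2
j=4: u_4=287/480 ∈ [16/35, 22/35) → index 2
j=5: u_5=347/480 ∈ [24/35, 33/35) → index 4
j=6: u_6=407/480 ∈ [24/35, 33/35) → index 4
j=7: u_7=467/480 ∈ [33/35, 1) → index 6

0 1 1 2 2 4 4 6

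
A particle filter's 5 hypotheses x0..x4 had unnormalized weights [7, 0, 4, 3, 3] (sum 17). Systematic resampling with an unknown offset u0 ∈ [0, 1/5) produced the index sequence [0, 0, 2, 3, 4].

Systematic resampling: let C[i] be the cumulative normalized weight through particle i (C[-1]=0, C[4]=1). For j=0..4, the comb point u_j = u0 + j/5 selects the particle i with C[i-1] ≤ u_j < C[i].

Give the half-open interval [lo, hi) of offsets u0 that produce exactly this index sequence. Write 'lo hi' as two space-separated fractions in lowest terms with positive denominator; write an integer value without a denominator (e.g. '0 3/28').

4/85 1/5

C = [7/17, 7/17, 11/17, 14/17, 1]
j=0 picked index 0: u0 ∈ [0, 7/17)
j=1 picked index 0: u0 ∈ [-1/5, 18/85)
j=2 picked index 2: u0 ∈ [1/85, 21/85)
j=3 picked index 3: u0 ∈ [4/85, 19/85)
j=4 picked index 4: u0 ∈ [2/85, 1/5)
intersection: [4/85, 1/5)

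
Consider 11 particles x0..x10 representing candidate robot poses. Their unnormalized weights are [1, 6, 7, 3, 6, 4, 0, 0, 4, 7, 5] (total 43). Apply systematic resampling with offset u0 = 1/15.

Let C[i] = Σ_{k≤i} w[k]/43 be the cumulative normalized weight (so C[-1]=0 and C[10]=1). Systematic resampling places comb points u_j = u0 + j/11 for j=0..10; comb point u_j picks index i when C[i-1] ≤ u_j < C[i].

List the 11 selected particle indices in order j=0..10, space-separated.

1 1 2 3 4 4 5 8 9 10 10

C = [1/43, 7/43, 14/43, 17/43, 23/43, 27/43, 27/43, 27/43, 31/43, 38/43, 1]
j=0: u_0=1/15 ∈ [1/43, 7/43) → index 1
j=1: u_1=26/165 ∈ [1/43, 7/43) → index 1
j=2: u_2=41/165 ∈ [7/43, 14/43) → index 2
j=3: u_3=56/165 ∈ [14/43, 17/43) → index 3
j=4: u_4=71/165 ∈ [17/43, 23/43) → index 4
j=5: u_5=86/165 ∈ [17/43, 23/43) → index 4
j=6: u_6=101/165 ∈ [23/43, 27/43) → index 5
j=7: u_7=116/165 ∈ [27/43, 31/43) → index 8
j=8: u_8=131/165 ∈ [31/43, 38/43) → index 9
j=9: u_9=146/165 ∈ [38/43, 1) → index 10
j=10: u_10=161/165 ∈ [38/43, 1) → index 10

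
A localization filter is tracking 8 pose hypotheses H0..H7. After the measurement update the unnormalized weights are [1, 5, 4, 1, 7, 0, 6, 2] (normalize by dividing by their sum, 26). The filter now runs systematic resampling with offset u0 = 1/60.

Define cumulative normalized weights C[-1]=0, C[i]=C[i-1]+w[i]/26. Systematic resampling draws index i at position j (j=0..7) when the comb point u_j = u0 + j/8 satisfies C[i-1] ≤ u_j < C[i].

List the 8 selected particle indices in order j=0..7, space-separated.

0 1 2 3 4 4 6 6

C = [1/26, 3/13, 5/13, 11/26, 9/13, 9/13, 12/13, 1]
j=0: u_0=1/60 ∈ [0, 1/26) → index 0
j=1: u_1=17/120 ∈ [1/26, 3/13) → index 1
j=2: u_2=4/15 ∈ [3/13, 5/13) → index 2
j=3: u_3=47/120 ∈ [5/13, 11/26) → index 3
j=4: u_4=31/60 ∈ [11/26, 9/13) → index 4
j=5: u_5=77/120 ∈ [11/26, 9/13) → index 4
j=6: u_6=23/30 ∈ [9/13, 12/13) → index 6
j=7: u_7=107/120 ∈ [9/13, 12/13) → index 6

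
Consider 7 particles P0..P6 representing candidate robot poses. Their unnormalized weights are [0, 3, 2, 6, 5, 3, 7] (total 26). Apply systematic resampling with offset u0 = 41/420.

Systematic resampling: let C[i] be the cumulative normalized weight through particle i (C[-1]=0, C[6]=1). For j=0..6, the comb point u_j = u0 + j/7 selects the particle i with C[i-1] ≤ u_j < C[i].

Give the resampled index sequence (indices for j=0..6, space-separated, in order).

1 3 3 4 5 6 6

C = [0, 3/26, 5/26, 11/26, 8/13, 19/26, 1]
j=0: u_0=41/420 ∈ [0, 3/26) → index 1
j=1: u_1=101/420 ∈ [5/26, 11/26) → index 3
j=2: u_2=23/60 ∈ [5/26, 11/26) → index 3
j=3: u_3=221/420 ∈ [11/26, 8/13) → index 4
j=4: u_4=281/420 ∈ [8/13, 19/26) → index 5
j=5: u_5=341/420 ∈ [19/26, 1) → index 6
j=6: u_6=401/420 ∈ [19/26, 1) → index 6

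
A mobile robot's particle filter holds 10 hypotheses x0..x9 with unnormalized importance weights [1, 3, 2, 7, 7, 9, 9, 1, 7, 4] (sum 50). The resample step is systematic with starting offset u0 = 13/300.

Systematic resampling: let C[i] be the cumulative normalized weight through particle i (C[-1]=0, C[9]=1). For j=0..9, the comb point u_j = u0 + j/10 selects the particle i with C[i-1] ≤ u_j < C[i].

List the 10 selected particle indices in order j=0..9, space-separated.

C = [1/50, 2/25, 3/25, 13/50, 2/5, 29/50, 19/25, 39/50, 23/25, 1]
j=0: u_0=13/300 ∈ [1/50, 2/25) → index 1
j=1: u_1=43/300 ∈ [3/25, 13/50) → index 3
j=2: u_2=73/300 ∈ [3/25, 13/50) → index 3
j=3: u_3=103/300 ∈ [13/50, 2/5) → index 4
j=4: u_4=133/300 ∈ [2/5, 29/50) → index 5
j=5: u_5=163/300 ∈ [2/5, 29/50) → index 5
j=6: u_6=193/300 ∈ [29/50, 19/25) → index 6
j=7: u_7=223/300 ∈ [29/50, 19/25) → index 6
j=8: u_8=253/300 ∈ [39/50, 23/25) → index 8
j=9: u_9=283/300 ∈ [23/25, 1) → index 9

1 3 3 4 5 5 6 6 8 9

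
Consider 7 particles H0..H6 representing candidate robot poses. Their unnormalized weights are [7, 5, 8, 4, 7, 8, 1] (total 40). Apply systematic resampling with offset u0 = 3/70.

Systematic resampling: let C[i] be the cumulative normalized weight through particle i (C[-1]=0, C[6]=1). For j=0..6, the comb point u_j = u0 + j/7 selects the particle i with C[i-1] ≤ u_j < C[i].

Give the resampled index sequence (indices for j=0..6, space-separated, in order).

0 1 2 2 4 4 5

C = [7/40, 3/10, 1/2, 3/5, 31/40, 39/40, 1]
j=0: u_0=3/70 ∈ [0, 7/40) → index 0
j=1: u_1=13/70 ∈ [7/40, 3/10) → index 1
j=2: u_2=23/70 ∈ [3/10, 1/2) → index 2
j=3: u_3=33/70 ∈ [3/10, 1/2) → index 2
j=4: u_4=43/70 ∈ [3/5, 31/40) → index 4
j=5: u_5=53/70 ∈ [3/5, 31/40) → index 4
j=6: u_6=9/10 ∈ [31/40, 39/40) → index 5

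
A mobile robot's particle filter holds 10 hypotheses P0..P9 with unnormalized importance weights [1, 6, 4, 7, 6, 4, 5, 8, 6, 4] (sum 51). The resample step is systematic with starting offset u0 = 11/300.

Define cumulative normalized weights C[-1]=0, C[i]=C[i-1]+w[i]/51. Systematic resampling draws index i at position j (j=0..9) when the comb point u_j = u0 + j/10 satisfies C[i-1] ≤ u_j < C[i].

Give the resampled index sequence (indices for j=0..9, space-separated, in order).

C = [1/51, 7/51, 11/51, 6/17, 8/17, 28/51, 11/17, 41/51, 47/51, 1]
j=0: u_0=11/300 ∈ [1/51, 7/51) → index 1
j=1: u_1=41/300 ∈ [1/51, 7/51) → index 1
j=2: u_2=71/300 ∈ [11/51, 6/17) → index 3
j=3: u_3=101/300 ∈ [11/51, 6/17) → index 3
j=4: u_4=131/300 ∈ [6/17, 8/17) → index 4
j=5: u_5=161/300 ∈ [8/17, 28/51) → index 5
j=6: u_6=191/300 ∈ [28/51, 11/17) → index 6
j=7: u_7=221/300 ∈ [11/17, 41/51) → index 7
j=8: u_8=251/300 ∈ [41/51, 47/51) → index 8
j=9: u_9=281/300 ∈ [47/51, 1) → index 9

1 1 3 3 4 5 6 7 8 9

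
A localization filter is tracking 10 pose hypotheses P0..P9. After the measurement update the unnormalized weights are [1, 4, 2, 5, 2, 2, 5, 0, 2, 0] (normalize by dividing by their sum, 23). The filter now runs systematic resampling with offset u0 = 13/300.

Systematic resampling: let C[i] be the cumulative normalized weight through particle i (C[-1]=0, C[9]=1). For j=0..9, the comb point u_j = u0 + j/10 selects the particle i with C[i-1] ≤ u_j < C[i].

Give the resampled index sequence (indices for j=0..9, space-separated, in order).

C = [1/23, 5/23, 7/23, 12/23, 14/23, 16/23, 21/23, 21/23, 1, 1]
j=0: u_0=13/300 ∈ [0, 1/23) → index 0
j=1: u_1=43/300 ∈ [1/23, 5/23) → index 1
j=2: u_2=73/300 ∈ [5/23, 7/23) → index 2
j=3: u_3=103/300 ∈ [7/23, 12/23) → index 3
j=4: u_4=133/300 ∈ [7/23, 12/23) → index 3
j=5: u_5=163/300 ∈ [12/23, 14/23) → index 4
j=6: u_6=193/300 ∈ [14/23, 16/23) → index 5
j=7: u_7=223/300 ∈ [16/23, 21/23) → index 6
j=8: u_8=253/300 ∈ [16/23, 21/23) → index 6
j=9: u_9=283/300 ∈ [21/23, 1) → index 8

0 1 2 3 3 4 5 6 6 8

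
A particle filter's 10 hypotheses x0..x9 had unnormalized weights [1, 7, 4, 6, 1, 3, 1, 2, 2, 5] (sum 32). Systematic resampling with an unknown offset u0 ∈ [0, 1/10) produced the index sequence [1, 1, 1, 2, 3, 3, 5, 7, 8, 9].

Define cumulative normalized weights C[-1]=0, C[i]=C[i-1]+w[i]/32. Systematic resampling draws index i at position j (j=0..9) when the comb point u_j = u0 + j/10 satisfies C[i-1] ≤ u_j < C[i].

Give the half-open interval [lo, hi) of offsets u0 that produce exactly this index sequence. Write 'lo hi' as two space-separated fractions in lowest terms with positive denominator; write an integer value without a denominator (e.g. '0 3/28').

C = [1/32, 1/4, 3/8, 9/16, 19/32, 11/16, 23/32, 25/32, 27/32, 1]
j=0 picked index 1: u0 ∈ [1/32, 1/4)
j=1 picked index 1: u0 ∈ [-11/160, 3/20)
j=2 picked index 1: u0 ∈ [-27/160, 1/20)
j=3 picked index 2: u0 ∈ [-1/20, 3/40)
j=4 picked index 3: u0 ∈ [-1/40, 13/80)
j=5 picked index 3: u0 ∈ [-1/8, 1/16)
j=6 picked index 5: u0 ∈ [-1/160, 7/80)
j=7 picked index 7: u0 ∈ [3/160, 13/160)
j=8 picked index 8: u0 ∈ [-3/160, 7/160)
j=9 picked index 9: u0 ∈ [-9/160, 1/10)
intersection: [1/32, 7/160)

1/32 7/160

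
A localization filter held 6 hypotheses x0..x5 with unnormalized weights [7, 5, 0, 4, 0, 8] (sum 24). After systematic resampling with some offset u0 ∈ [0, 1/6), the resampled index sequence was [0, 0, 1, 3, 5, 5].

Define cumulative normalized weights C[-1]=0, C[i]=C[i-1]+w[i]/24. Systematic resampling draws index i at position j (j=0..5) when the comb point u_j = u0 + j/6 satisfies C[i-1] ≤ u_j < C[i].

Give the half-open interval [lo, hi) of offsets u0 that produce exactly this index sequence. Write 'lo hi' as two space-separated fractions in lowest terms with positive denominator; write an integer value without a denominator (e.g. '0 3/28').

C = [7/24, 1/2, 1/2, 2/3, 2/3, 1]
j=0 picked index 0: u0 ∈ [0, 7/24)
j=1 picked index 0: u0 ∈ [-1/6, 1/8)
j=2 picked index 1: u0 ∈ [-1/24, 1/6)
j=3 picked index 3: u0 ∈ [0, 1/6)
j=4 picked index 5: u0 ∈ [0, 1/3)
j=5 picked index 5: u0 ∈ [-1/6, 1/6)
intersection: [0, 1/8)

0 1/8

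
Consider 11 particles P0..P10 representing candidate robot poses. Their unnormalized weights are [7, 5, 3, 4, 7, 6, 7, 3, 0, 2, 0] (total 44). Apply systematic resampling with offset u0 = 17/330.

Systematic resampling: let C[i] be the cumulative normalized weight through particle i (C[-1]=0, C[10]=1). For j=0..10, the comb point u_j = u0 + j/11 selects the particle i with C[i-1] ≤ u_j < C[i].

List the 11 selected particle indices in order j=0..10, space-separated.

0 0 1 2 3 4 5 5 6 6 9

C = [7/44, 3/11, 15/44, 19/44, 13/22, 8/11, 39/44, 21/22, 21/22, 1, 1]
j=0: u_0=17/330 ∈ [0, 7/44) → index 0
j=1: u_1=47/330 ∈ [0, 7/44) → index 0
j=2: u_2=7/30 ∈ [7/44, 3/11) → index 1
j=3: u_3=107/330 ∈ [3/11, 15/44) → index 2
j=4: u_4=137/330 ∈ [15/44, 19/44) → index 3
j=5: u_5=167/330 ∈ [19/44, 13/22) → index 4
j=6: u_6=197/330 ∈ [13/22, 8/11) → index 5
j=7: u_7=227/330 ∈ [13/22, 8/11) → index 5
j=8: u_8=257/330 ∈ [8/11, 39/44) → index 6
j=9: u_9=287/330 ∈ [8/11, 39/44) → index 6
j=10: u_10=317/330 ∈ [21/22, 1) → index 9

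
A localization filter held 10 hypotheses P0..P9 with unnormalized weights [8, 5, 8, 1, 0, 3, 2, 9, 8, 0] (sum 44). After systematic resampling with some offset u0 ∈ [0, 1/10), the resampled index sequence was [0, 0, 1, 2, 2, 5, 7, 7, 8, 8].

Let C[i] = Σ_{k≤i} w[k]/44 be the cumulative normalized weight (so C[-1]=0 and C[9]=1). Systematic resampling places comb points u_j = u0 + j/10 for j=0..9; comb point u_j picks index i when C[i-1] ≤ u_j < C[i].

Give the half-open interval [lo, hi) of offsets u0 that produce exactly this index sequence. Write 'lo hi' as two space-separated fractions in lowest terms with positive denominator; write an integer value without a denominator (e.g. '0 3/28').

1/55 3/44

C = [2/11, 13/44, 21/44, 1/2, 1/2, 25/44, 27/44, 9/11, 1, 1]
j=0 picked index 0: u0 ∈ [0, 2/11)
j=1 picked index 0: u0 ∈ [-1/10, 9/110)
j=2 picked index 1: u0 ∈ [-1/55, 21/220)
j=3 picked index 2: u0 ∈ [-1/220, 39/220)
j=4 picked index 2: u0 ∈ [-23/220, 17/220)
j=5 picked index 5: u0 ∈ [0, 3/44)
j=6 picked index 7: u0 ∈ [3/220, 12/55)
j=7 picked index 7: u0 ∈ [-19/220, 13/110)
j=8 picked index 8: u0 ∈ [1/55, 1/5)
j=9 picked index 8: u0 ∈ [-9/110, 1/10)
intersection: [1/55, 3/44)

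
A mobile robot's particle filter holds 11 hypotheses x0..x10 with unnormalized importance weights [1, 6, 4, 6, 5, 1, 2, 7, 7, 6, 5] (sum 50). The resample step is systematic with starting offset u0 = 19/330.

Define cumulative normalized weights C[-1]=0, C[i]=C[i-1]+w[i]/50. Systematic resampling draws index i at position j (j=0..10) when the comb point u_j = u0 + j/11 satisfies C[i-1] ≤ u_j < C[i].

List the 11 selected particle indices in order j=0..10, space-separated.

1 2 3 3 4 7 7 8 9 9 10

C = [1/50, 7/50, 11/50, 17/50, 11/25, 23/50, 1/2, 16/25, 39/50, 9/10, 1]
j=0: u_0=19/330 ∈ [1/50, 7/50) → index 1
j=1: u_1=49/330 ∈ [7/50, 11/50) → index 2
j=2: u_2=79/330 ∈ [11/50, 17/50) → index 3
j=3: u_3=109/330 ∈ [11/50, 17/50) → index 3
j=4: u_4=139/330 ∈ [17/50, 11/25) → index 4
j=5: u_5=169/330 ∈ [1/2, 16/25) → index 7
j=6: u_6=199/330 ∈ [1/2, 16/25) → index 7
j=7: u_7=229/330 ∈ [16/25, 39/50) → index 8
j=8: u_8=259/330 ∈ [39/50, 9/10) → index 9
j=9: u_9=289/330 ∈ [39/50, 9/10) → index 9
j=10: u_10=29/30 ∈ [9/10, 1) → index 10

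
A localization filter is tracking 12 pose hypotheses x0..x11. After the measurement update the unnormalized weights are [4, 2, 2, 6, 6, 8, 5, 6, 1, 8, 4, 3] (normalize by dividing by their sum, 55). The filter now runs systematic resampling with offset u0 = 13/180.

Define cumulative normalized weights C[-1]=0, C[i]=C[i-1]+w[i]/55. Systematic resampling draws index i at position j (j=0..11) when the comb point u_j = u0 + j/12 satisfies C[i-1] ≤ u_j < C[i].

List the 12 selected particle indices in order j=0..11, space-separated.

0 3 3 4 5 5 6 7 9 9 10 11

C = [4/55, 6/55, 8/55, 14/55, 4/11, 28/55, 3/5, 39/55, 8/11, 48/55, 52/55, 1]
j=0: u_0=13/180 ∈ [0, 4/55) → index 0
j=1: u_1=7/45 ∈ [8/55, 14/55) → index 3
j=2: u_2=43/180 ∈ [8/55, 14/55) → index 3
j=3: u_3=29/90 ∈ [14/55, 4/11) → index 4
j=4: u_4=73/180 ∈ [4/11, 28/55) → index 5
j=5: u_5=22/45 ∈ [4/11, 28/55) → index 5
j=6: u_6=103/180 ∈ [28/55, 3/5) → index 6
j=7: u_7=59/90 ∈ [3/5, 39/55) → index 7
j=8: u_8=133/180 ∈ [8/11, 48/55) → index 9
j=9: u_9=37/45 ∈ [8/11, 48/55) → index 9
j=10: u_10=163/180 ∈ [48/55, 52/55) → index 10
j=11: u_11=89/90 ∈ [52/55, 1) → index 11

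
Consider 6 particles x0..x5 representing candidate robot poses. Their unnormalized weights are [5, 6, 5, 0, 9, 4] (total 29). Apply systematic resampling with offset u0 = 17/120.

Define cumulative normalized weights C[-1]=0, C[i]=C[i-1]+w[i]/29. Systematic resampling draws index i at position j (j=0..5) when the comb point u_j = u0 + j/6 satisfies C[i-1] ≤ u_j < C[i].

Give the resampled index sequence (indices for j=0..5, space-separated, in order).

0 1 2 4 4 5

C = [5/29, 11/29, 16/29, 16/29, 25/29, 1]
j=0: u_0=17/120 ∈ [0, 5/29) → index 0
j=1: u_1=37/120 ∈ [5/29, 11/29) → index 1
j=2: u_2=19/40 ∈ [11/29, 16/29) → index 2
j=3: u_3=77/120 ∈ [16/29, 25/29) → index 4
j=4: u_4=97/120 ∈ [16/29, 25/29) → index 4
j=5: u_5=39/40 ∈ [25/29, 1) → index 5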